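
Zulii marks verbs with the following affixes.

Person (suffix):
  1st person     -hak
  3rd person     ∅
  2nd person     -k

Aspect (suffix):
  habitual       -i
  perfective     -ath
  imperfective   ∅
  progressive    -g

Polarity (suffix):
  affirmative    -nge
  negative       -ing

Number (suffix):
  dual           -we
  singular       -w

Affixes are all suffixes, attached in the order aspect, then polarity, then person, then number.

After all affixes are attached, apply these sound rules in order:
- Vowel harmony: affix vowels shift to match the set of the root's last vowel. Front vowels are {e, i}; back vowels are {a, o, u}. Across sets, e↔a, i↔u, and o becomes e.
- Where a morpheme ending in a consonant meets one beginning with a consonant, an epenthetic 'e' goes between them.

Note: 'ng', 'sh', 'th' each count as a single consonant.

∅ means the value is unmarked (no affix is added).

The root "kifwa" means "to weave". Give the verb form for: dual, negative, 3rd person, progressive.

kifwagungewa

Attach aspect progressive -g → kifwag.
Attach polarity negative -ing → kifwaging.
person = 3rd person: zero marking, form stays kifwaging.
Attach number dual -we → kifwagingwe.
Apply vowel harmony: kifwagingwe → kifwagungwa.
Apply epenthesis: kifwagungwa → kifwagungewa.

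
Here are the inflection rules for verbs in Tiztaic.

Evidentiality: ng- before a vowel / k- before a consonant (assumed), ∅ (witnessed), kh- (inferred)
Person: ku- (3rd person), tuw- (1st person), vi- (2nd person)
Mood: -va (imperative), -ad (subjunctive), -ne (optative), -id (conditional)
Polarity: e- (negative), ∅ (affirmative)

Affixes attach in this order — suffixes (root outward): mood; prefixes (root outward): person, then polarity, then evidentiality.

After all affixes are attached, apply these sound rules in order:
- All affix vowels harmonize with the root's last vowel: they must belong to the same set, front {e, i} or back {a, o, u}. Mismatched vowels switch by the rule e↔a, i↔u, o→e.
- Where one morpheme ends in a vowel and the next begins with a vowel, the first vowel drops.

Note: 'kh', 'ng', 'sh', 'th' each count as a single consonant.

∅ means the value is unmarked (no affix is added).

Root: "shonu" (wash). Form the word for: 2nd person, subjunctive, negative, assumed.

ngavushonad

Attach person 2nd person vi- → vishonu.
Attach mood subjunctive -ad → vishonuad.
Attach polarity negative e- → evishonuad.
Attach evidentiality assumed ng- (before vowel 'e') → ngevishonuad.
Apply vowel harmony: ngevishonuad → ngavushonuad.
Apply vowel deletion: ngavushonuad → ngavushonad.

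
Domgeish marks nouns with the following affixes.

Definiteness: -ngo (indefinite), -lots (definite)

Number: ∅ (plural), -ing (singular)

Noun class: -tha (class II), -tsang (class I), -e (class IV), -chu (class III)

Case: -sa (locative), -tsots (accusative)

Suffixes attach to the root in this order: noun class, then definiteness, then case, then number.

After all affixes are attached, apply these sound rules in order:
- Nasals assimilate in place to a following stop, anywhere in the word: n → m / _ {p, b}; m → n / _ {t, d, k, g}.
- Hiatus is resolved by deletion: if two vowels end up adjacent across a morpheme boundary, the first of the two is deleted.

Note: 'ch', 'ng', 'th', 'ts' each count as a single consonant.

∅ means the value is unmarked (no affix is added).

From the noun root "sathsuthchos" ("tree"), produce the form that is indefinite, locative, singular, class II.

Attach noun class class II -tha → sathsuthchostha.
Attach definiteness indefinite -ngo → sathsuthchosthango.
Attach case locative -sa → sathsuthchosthangosa.
Attach number singular -ing → sathsuthchosthangosaing.
Nasal assimilation: no change.
Apply vowel deletion: sathsuthchosthangosaing → sathsuthchosthangosing.

sathsuthchosthangosing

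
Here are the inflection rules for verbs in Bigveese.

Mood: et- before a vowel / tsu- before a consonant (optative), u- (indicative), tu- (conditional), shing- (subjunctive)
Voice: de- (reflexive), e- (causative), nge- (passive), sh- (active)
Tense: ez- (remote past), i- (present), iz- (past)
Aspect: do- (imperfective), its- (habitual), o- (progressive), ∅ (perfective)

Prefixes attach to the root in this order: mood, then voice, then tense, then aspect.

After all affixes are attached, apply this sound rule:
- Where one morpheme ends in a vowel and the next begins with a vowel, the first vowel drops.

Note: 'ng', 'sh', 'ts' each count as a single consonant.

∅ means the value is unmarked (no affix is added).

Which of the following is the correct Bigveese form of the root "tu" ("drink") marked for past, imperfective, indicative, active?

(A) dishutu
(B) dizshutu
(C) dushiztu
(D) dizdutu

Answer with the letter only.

Attach mood indicative u- → utu.
Attach voice active sh- → shutu.
Attach tense past iz- → izshutu.
Attach aspect imperfective do- → doizshutu.
Apply vowel deletion: doizshutu → dizshutu.
So the correct form is dizshutu, option (B).
(C) dushiztu is wrong: it has the affixes in the wrong order.
(D) dizdutu is wrong: it uses reflexive instead of active for voice.
(A) dishutu is wrong: it uses present instead of past for tense.

B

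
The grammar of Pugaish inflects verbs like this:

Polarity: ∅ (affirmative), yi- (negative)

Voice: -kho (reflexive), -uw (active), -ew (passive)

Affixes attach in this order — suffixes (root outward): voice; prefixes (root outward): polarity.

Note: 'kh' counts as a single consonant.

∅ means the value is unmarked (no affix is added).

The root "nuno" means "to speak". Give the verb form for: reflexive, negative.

yinunokho

Attach voice reflexive -kho → nunokho.
Attach polarity negative yi- → yinunokho.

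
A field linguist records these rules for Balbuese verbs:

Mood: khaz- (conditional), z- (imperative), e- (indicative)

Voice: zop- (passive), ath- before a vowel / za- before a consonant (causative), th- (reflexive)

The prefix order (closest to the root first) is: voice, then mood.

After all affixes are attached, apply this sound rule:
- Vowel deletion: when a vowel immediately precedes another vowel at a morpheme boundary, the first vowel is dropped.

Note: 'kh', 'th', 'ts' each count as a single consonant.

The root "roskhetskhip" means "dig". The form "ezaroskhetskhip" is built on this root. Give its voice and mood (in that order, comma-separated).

Segment: e-za-roskhetskhip.
voice: ath/za- → causative.
mood: e- → indicative.

causative, indicative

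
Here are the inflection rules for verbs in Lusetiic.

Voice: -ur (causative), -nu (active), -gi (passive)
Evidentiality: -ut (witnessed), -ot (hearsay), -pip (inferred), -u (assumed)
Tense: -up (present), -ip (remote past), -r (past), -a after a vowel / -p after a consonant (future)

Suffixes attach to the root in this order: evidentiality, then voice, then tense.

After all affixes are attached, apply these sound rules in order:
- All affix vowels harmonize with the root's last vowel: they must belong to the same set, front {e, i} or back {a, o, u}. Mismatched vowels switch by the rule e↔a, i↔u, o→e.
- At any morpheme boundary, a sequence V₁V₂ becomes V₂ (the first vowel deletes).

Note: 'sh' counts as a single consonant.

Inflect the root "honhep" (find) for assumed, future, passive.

honhepige

Attach evidentiality assumed -u → honhepu.
Attach voice passive -gi → honhepugi.
Attach tense future -a (after vowel 'i') → honhepugia.
Apply vowel harmony: honhepugia → honhepigie.
Apply vowel deletion: honhepigie → honhepige.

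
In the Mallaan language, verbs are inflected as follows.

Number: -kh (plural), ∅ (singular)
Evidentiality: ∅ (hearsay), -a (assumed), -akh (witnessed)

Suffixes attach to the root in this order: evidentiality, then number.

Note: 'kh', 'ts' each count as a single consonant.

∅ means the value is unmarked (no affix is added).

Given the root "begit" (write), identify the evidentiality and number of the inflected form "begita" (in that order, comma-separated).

assumed, singular

Segment: begit-a.
evidentiality: -a → assumed.
number: ∅ → singular.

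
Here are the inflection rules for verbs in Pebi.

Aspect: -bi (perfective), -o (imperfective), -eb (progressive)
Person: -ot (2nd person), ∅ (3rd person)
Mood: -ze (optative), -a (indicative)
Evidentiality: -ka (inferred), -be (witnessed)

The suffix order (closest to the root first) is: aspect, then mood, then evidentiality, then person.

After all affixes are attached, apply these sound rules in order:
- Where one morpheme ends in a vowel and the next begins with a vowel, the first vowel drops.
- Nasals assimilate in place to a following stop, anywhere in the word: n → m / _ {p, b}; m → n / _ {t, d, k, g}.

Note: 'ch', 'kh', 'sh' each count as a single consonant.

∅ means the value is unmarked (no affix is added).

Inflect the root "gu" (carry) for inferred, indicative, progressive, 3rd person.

Attach aspect progressive -eb → gueb.
Attach mood indicative -a → gueba.
Attach evidentiality inferred -ka → guebaka.
person = 3rd person: zero marking, form stays guebaka.
Apply vowel deletion: guebaka → gebaka.
Nasal assimilation: no change.

gebaka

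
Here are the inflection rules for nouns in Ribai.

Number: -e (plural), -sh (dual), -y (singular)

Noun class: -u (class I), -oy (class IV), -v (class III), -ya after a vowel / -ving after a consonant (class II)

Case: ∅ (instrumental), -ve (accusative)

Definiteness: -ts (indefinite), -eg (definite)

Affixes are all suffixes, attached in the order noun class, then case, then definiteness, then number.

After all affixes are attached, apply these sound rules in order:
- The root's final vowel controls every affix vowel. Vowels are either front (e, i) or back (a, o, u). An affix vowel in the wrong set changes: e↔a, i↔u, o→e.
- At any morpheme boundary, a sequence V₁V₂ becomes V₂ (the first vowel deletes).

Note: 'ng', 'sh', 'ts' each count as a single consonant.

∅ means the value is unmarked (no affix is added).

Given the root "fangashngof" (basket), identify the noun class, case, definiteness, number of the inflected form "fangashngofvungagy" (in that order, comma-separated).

Segment: fangashngof-ving-eg-y.
noun class: -ya/ving → class II.
case: ∅ → instrumental.
definiteness: -eg → definite.
number: -y → singular.

class II, instrumental, definite, singular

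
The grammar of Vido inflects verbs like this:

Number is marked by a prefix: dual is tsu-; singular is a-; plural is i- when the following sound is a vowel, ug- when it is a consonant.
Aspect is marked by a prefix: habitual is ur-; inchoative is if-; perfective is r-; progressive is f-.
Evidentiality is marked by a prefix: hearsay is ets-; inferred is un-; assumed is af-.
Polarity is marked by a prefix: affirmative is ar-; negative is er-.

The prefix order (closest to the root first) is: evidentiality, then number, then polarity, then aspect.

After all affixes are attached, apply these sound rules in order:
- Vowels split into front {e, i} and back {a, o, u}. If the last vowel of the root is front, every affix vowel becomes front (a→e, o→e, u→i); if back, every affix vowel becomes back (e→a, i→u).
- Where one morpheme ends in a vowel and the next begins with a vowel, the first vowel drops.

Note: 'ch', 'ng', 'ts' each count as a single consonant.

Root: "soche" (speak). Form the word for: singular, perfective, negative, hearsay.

Attach evidentiality hearsay ets- → etssoche.
Attach number singular a- → aetssoche.
Attach polarity negative er- → eraetssoche.
Attach aspect perfective r- → reraetssoche.
Apply vowel harmony: reraetssoche → rereetssoche.
Apply vowel deletion: rereetssoche → reretssoche.

reretssoche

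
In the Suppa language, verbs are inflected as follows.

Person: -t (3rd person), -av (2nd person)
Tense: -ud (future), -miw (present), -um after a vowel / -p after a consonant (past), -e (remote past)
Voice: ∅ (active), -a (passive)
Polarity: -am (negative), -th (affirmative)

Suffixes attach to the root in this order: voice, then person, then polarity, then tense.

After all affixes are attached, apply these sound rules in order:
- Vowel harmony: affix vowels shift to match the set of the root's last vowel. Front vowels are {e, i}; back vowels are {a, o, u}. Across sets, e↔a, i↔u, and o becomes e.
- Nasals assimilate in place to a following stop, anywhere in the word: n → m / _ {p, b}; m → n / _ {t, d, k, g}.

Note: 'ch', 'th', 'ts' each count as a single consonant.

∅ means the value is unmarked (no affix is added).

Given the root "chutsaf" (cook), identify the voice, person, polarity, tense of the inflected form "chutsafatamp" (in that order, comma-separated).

passive, 3rd person, negative, past

Segment: chutsaf-a-t-am-p.
voice: -a → passive.
person: -t → 3rd person.
polarity: -am → negative.
tense: -um/p → past.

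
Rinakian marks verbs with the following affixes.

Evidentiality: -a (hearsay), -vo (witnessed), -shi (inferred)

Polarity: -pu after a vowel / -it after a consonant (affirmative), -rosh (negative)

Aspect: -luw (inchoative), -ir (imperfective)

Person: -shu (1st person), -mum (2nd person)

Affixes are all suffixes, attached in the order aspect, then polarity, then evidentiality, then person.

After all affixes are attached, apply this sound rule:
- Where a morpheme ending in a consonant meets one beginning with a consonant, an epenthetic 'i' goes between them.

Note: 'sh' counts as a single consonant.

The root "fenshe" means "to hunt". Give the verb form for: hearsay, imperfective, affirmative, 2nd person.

Attach aspect imperfective -ir → fensheir.
Attach polarity affirmative -it (after consonant 'r') → fensheirit.
Attach evidentiality hearsay -a → fensheirita.
Attach person 2nd person -mum → fensheiritamum.
Epenthesis: no change.

fensheiritamum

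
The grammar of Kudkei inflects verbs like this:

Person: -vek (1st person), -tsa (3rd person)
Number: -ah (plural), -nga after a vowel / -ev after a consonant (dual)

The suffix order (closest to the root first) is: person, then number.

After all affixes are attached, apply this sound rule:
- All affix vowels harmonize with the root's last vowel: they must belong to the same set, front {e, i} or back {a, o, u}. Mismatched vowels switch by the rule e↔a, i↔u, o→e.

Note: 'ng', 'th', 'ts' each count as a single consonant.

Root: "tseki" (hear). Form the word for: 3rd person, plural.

tsekitseeh

Attach person 3rd person -tsa → tsekitsa.
Attach number plural -ah → tsekitsaah.
Apply vowel harmony: tsekitsaah → tsekitseeh.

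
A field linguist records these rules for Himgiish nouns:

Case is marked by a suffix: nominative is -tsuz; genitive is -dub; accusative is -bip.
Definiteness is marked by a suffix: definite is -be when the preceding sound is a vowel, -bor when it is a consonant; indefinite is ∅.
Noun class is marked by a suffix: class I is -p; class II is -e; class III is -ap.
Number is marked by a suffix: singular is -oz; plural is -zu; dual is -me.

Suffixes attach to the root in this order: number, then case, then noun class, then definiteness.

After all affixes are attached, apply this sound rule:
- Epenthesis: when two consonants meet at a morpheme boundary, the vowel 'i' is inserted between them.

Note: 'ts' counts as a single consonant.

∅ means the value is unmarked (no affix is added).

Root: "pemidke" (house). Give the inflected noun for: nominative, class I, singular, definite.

pemidkeozitsuzipibor

Attach number singular -oz → pemidkeoz.
Attach case nominative -tsuz → pemidkeoztsuz.
Attach noun class class I -p → pemidkeoztsuzp.
Attach definiteness definite -bor (after consonant 'p') → pemidkeoztsuzpbor.
Apply epenthesis: pemidkeoztsuzpbor → pemidkeozitsuzipibor.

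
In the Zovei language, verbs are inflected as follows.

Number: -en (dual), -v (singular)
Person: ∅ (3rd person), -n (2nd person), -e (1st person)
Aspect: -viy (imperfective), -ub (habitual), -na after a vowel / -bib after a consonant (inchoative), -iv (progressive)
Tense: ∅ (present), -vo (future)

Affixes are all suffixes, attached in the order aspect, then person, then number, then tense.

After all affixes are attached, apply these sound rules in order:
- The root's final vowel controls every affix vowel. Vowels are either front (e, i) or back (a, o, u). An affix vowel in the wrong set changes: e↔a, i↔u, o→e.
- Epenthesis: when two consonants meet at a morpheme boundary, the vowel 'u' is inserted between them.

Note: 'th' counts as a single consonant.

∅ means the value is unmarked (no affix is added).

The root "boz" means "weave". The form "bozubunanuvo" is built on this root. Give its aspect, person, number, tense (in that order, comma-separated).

Segment: boz-ub-n-en-vo.
aspect: -ub → habitual.
person: -n → 2nd person.
number: -en → dual.
tense: -vo → future.

habitual, 2nd person, dual, future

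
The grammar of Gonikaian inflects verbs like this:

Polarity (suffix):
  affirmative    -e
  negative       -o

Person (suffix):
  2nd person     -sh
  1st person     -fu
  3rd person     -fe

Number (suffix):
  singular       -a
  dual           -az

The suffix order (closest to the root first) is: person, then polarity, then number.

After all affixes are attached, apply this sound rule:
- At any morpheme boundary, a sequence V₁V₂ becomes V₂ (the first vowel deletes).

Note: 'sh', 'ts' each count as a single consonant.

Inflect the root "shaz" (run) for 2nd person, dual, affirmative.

shazshaz

Attach person 2nd person -sh → shazsh.
Attach polarity affirmative -e → shazshe.
Attach number dual -az → shazsheaz.
Apply vowel deletion: shazsheaz → shazshaz.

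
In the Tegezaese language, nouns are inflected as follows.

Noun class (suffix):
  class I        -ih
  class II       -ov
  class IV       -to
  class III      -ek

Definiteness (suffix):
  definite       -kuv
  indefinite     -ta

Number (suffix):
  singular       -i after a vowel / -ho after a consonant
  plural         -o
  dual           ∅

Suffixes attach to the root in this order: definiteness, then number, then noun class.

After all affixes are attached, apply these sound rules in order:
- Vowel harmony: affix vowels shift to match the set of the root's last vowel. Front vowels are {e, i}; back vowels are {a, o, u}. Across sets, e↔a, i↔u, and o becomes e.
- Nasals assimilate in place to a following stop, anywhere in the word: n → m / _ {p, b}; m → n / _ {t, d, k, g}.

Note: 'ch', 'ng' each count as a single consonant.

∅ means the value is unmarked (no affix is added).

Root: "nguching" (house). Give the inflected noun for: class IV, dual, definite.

Attach definiteness definite -kuv → nguchingkuv.
number = dual: zero marking, form stays nguchingkuv.
Attach noun class class IV -to → nguchingkuvto.
Apply vowel harmony: nguchingkuvto → nguchingkivte.
Nasal assimilation: no change.

nguchingkivte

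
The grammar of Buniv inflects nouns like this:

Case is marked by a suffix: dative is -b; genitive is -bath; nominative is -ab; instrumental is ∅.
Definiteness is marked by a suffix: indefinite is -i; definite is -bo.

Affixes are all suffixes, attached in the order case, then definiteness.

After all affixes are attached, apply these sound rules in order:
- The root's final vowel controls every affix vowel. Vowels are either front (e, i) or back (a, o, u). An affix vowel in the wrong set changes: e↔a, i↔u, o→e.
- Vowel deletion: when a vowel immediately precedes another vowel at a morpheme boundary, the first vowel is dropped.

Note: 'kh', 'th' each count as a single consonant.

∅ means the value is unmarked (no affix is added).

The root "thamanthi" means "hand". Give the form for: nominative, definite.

Attach case nominative -ab → thamanthiab.
Attach definiteness definite -bo → thamanthiabbo.
Apply vowel harmony: thamanthiabbo → thamanthiebbe.
Apply vowel deletion: thamanthiebbe → thamanthebbe.

thamanthebbe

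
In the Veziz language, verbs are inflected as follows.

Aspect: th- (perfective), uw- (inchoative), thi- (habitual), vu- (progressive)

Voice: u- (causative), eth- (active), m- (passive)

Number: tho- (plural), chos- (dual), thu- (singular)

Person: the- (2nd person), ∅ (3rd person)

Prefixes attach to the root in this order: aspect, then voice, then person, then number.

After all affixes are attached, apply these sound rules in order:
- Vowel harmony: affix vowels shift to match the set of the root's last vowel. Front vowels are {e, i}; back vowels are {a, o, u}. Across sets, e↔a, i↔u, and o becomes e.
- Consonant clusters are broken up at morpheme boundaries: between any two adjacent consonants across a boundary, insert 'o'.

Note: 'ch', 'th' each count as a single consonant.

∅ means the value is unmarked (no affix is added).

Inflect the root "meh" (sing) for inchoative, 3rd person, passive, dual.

Attach aspect inchoative uw- → uwmeh.
Attach voice passive m- → muwmeh.
person = 3rd person: zero marking, form stays muwmeh.
Attach number dual chos- → chosmuwmeh.
Apply vowel harmony: chosmuwmeh → chesmiwmeh.
Apply epenthesis: chesmiwmeh → chesomiwomeh.

chesomiwomeh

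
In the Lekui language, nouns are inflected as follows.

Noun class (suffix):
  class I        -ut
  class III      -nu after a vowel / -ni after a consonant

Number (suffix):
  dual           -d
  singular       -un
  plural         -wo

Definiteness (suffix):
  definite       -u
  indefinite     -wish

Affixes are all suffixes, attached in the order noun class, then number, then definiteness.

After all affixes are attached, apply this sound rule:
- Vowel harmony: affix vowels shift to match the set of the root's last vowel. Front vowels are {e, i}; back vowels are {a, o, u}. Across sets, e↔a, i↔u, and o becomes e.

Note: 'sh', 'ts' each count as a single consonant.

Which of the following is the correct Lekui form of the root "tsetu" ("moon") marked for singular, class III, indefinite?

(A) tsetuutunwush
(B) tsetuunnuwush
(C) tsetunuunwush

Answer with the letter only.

Attach noun class class III -nu (after vowel 'u') → tsetunu.
Attach number singular -un → tsetunuun.
Attach definiteness indefinite -wish → tsetunuunwish.
Apply vowel harmony: tsetunuunwish → tsetunuunwush.
So the correct form is tsetunuunwush, option (C).
(A) tsetuutunwush is wrong: it uses class I instead of class III for noun class.
(B) tsetuunnuwush is wrong: it has the affixes in the wrong order.

C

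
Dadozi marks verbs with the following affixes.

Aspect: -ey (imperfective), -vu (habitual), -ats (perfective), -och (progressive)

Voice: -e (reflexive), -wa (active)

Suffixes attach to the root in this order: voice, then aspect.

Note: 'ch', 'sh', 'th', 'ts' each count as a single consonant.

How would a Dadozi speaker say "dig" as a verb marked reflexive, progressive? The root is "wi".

Attach voice reflexive -e → wie.
Attach aspect progressive -och → wieoch.

wieoch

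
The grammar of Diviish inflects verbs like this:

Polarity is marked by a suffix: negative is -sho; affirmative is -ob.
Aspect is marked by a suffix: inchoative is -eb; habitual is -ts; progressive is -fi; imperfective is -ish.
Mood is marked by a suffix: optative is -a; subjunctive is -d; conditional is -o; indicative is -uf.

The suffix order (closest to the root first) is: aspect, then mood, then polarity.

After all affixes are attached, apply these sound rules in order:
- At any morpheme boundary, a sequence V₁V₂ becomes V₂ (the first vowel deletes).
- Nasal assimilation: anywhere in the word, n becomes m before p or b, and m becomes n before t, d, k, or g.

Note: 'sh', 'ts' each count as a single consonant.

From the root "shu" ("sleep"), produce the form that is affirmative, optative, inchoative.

Attach aspect inchoative -eb → shueb.
Attach mood optative -a → shueba.
Attach polarity affirmative -ob → shuebaob.
Apply vowel deletion: shuebaob → shebob.
Nasal assimilation: no change.

shebob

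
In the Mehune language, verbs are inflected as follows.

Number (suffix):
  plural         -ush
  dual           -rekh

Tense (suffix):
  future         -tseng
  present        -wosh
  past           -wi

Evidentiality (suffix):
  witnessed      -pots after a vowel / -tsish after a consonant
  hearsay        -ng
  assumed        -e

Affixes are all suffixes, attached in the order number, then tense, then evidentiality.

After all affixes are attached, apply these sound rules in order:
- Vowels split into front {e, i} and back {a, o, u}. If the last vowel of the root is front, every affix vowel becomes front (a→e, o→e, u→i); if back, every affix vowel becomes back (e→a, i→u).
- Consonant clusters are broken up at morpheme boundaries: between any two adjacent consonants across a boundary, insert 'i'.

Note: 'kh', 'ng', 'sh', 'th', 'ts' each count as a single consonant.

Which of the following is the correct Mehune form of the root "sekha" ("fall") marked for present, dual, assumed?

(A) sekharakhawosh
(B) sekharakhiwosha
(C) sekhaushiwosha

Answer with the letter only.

B

Attach number dual -rekh → sekharekh.
Attach tense present -wosh → sekharekhwosh.
Attach evidentiality assumed -e → sekharekhwoshe.
Apply vowel harmony: sekharekhwoshe → sekharakhwosha.
Apply epenthesis: sekharakhwosha → sekharakhiwosha.
So the correct form is sekharakhiwosha, option (B).
(A) sekharakhawosh is wrong: it has the affixes in the wrong order.
(C) sekhaushiwosha is wrong: it uses plural instead of dual for number.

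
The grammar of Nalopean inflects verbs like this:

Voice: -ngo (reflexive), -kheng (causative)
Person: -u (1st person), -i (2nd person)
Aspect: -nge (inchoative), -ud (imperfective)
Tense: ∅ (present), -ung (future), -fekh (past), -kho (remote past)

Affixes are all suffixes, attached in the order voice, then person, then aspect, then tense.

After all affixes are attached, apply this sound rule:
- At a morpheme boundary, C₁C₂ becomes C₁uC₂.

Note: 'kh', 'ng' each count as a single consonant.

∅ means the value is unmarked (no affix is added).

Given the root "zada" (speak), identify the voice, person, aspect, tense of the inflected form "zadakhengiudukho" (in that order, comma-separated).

causative, 2nd person, imperfective, remote past

Segment: zada-kheng-i-ud-kho.
voice: -kheng → causative.
person: -i → 2nd person.
aspect: -ud → imperfective.
tense: -kho → remote past.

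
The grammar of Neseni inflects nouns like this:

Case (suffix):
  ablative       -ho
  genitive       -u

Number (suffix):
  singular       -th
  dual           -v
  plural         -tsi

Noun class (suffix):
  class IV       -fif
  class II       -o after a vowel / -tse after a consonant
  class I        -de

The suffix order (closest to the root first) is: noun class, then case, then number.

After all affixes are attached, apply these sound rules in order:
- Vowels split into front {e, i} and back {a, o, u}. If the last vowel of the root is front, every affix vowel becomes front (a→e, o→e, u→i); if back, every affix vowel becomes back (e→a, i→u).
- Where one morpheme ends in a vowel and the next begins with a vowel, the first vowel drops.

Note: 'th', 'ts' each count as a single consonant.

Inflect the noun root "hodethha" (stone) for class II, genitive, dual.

hodethhuv

Attach noun class class II -o (after vowel 'a') → hodethhao.
Attach case genitive -u → hodethhaou.
Attach number dual -v → hodethhaouv.
Vowel harmony: no change.
Apply vowel deletion: hodethhaouv → hodethhuv.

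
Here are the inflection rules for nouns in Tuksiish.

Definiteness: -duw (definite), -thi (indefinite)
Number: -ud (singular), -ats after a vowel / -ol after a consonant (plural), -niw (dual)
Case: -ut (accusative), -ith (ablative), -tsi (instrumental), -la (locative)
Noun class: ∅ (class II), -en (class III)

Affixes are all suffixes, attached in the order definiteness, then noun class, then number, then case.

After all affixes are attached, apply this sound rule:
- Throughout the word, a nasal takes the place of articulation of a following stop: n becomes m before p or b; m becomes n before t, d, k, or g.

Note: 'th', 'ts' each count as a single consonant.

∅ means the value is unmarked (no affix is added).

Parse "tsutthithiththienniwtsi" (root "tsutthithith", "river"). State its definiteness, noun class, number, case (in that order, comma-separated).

Segment: tsutthithith-thi-en-niw-tsi.
definiteness: -thi → indefinite.
noun class: -en → class III.
number: -niw → dual.
case: -tsi → instrumental.

indefinite, class III, dual, instrumental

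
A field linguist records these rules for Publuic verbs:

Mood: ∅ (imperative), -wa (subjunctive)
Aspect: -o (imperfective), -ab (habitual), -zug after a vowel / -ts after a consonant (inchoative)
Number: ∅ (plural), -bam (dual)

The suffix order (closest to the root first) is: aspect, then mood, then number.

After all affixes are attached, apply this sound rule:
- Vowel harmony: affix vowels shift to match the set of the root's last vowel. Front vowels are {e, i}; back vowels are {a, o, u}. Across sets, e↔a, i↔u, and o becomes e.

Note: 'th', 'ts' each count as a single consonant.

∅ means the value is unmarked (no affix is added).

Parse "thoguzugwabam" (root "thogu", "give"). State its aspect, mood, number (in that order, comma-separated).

inchoative, subjunctive, dual

Segment: thogu-zug-wa-bam.
aspect: -zug/ts → inchoative.
mood: -wa → subjunctive.
number: -bam → dual.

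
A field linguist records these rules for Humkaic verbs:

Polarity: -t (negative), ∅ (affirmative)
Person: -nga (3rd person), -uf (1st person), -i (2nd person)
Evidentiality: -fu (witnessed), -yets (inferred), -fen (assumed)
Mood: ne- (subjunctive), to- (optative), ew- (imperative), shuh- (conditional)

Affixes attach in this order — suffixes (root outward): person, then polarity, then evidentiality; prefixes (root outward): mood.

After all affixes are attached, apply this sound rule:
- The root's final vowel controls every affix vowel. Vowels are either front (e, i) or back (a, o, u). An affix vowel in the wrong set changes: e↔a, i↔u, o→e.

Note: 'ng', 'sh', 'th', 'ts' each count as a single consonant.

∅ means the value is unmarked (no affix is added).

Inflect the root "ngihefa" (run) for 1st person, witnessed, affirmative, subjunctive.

nangihefauffu

Attach person 1st person -uf → ngihefauf.
Attach mood subjunctive ne- → nengihefauf.
polarity = affirmative: zero marking, form stays nengihefauf.
Attach evidentiality witnessed -fu → nengihefauffu.
Apply vowel harmony: nengihefauffu → nangihefauffu.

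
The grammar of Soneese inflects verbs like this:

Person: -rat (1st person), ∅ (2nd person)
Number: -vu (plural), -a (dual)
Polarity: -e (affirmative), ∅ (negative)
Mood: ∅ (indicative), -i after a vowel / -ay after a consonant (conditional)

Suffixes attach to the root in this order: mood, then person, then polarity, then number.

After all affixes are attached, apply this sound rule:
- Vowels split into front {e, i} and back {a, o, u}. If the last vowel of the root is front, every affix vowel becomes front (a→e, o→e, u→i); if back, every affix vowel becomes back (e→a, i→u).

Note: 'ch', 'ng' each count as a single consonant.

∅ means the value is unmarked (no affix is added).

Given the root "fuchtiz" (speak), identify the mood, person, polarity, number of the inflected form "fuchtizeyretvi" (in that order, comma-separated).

conditional, 1st person, negative, plural

Segment: fuchtiz-ay-rat-vu.
mood: -i/ay → conditional.
person: -rat → 1st person.
polarity: ∅ → negative.
number: -vu → plural.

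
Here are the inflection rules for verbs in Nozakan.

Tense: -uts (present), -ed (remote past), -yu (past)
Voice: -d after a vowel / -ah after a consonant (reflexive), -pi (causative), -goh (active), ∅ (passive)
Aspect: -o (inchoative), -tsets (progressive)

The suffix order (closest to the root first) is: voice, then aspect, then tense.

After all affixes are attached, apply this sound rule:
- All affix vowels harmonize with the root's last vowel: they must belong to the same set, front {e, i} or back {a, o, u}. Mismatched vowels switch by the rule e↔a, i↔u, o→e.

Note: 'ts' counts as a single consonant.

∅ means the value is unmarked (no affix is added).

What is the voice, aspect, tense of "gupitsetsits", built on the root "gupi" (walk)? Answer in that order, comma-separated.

passive, progressive, present

Segment: gupi-tsets-uts.
voice: ∅ → passive.
aspect: -tsets → progressive.
tense: -uts → present.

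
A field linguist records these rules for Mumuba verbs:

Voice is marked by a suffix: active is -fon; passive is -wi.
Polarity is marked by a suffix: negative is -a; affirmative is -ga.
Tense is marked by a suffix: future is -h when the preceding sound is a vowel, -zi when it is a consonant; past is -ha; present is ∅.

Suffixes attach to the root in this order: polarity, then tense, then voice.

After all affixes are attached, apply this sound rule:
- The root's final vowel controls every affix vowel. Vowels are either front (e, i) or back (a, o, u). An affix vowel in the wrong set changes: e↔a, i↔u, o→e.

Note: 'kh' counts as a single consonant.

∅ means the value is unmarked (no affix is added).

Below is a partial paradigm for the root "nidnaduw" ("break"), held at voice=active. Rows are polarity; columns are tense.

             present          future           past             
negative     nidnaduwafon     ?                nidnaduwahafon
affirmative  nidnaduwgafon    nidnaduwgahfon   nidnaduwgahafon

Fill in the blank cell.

Attach polarity negative -a → nidnaduwa.
Attach tense future -h (after vowel 'a') → nidnaduwah.
Attach voice active -fon → nidnaduwahfon.
Vowel harmony: no change.

nidnaduwahfon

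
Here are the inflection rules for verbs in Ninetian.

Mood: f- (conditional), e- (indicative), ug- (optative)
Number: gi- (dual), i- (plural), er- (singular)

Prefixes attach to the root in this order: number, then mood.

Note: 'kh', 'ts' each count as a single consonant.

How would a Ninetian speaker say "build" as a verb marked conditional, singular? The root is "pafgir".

ferpafgir

Attach number singular er- → erpafgir.
Attach mood conditional f- → ferpafgir.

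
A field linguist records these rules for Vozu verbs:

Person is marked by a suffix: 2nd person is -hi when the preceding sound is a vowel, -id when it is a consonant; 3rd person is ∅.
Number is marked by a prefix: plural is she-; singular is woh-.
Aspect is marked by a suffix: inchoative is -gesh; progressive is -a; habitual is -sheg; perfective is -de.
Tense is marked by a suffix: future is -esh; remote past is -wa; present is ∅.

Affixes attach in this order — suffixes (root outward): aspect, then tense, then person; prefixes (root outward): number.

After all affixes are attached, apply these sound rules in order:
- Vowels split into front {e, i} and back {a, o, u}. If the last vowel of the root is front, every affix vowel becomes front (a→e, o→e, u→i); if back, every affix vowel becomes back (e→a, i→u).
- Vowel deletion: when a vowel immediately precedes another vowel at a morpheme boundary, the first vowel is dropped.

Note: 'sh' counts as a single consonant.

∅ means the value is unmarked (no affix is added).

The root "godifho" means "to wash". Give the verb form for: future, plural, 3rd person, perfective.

Attach aspect perfective -de → godifhode.
Attach tense future -esh → godifhodeesh.
person = 3rd person: zero marking, form stays godifhodeesh.
Attach number plural she- → shegodifhodeesh.
Apply vowel harmony: shegodifhodeesh → shagodifhodaash.
Apply vowel deletion: shagodifhodaash → shagodifhodash.

shagodifhodash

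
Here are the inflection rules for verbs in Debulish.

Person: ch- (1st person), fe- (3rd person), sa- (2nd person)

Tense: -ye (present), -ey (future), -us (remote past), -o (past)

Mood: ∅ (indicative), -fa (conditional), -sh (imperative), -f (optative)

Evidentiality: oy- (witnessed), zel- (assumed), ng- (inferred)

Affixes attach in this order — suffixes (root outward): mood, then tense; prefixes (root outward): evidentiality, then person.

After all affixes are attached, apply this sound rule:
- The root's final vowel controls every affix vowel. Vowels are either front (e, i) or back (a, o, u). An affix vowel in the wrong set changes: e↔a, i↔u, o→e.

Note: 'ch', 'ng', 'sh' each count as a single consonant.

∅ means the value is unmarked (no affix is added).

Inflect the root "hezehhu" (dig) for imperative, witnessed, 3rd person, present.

Attach mood imperative -sh → hezehhush.
Attach tense present -ye → hezehhushye.
Attach evidentiality witnessed oy- → oyhezehhushye.
Attach person 3rd person fe- → feoyhezehhushye.
Apply vowel harmony: feoyhezehhushye → faoyhezehhushya.

faoyhezehhushya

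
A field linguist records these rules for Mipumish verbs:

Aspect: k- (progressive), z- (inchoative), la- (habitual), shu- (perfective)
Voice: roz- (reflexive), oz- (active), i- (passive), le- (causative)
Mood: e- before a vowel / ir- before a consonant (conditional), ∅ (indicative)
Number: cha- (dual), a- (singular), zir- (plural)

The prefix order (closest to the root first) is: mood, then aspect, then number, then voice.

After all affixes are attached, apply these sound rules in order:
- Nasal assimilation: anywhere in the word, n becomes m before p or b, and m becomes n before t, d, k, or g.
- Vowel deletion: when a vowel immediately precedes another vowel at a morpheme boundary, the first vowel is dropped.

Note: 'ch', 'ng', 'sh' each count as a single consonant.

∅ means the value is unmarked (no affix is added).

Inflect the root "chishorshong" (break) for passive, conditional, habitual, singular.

alirchishorshong

Attach mood conditional ir- (before consonant 'ch') → irchishorshong.
Attach aspect habitual la- → lairchishorshong.
Attach number singular a- → alairchishorshong.
Attach voice passive i- → ialairchishorshong.
Nasal assimilation: no change.
Apply vowel deletion: ialairchishorshong → alirchishorshong.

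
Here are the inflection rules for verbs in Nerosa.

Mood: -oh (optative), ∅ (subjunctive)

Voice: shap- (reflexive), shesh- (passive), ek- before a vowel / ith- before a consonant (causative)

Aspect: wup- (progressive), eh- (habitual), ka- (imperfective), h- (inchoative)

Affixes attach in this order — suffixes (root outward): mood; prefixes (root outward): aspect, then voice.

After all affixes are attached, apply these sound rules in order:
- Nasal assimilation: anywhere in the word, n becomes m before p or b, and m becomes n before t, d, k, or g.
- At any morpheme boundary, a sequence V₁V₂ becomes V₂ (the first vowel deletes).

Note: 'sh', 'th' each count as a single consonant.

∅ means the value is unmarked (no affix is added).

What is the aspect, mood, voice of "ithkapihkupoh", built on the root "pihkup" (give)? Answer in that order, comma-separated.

imperfective, optative, causative

Segment: ith-ka-pihkup-oh.
aspect: ka- → imperfective.
mood: -oh → optative.
voice: ek/ith- → causative.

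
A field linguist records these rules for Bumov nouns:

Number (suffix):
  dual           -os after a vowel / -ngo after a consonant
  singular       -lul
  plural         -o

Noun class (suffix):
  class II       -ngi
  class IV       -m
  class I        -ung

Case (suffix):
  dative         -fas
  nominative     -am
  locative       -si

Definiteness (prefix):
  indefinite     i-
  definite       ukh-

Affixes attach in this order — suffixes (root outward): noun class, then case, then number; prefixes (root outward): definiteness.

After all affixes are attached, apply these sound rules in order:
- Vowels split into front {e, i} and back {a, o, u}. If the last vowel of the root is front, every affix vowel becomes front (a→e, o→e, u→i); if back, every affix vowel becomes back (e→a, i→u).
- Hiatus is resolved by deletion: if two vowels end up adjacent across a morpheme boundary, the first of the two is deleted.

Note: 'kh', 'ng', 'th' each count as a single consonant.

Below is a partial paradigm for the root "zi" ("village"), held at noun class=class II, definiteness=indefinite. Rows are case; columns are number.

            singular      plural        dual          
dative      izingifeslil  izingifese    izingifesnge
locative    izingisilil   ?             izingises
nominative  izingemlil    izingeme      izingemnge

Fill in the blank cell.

izingise

Attach noun class class II -ngi → zingi.
Attach case locative -si → zingisi.
Attach number plural -o → zingisio.
Attach definiteness indefinite i- → izingisio.
Apply vowel harmony: izingisio → izingisie.
Apply vowel deletion: izingisie → izingise.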